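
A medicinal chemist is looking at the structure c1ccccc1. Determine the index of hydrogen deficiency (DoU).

Molecular formula: C6H6.
DoU = (2C + 2 + N − H − X) / 2, where X is the halogen count and O/S are ignored.
    = (2·6 + 2 + 0 − 6 − 0) / 2 = 8 / 2 = 4.

4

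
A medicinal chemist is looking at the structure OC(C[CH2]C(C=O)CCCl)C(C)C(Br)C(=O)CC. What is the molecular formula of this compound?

C13H22BrClO3

Walk through each heavy atom and fill implicit hydrogens from standard valence (C 4, N 3, O 2, S 2, halogen 1):
  atom 1: O, bond orders sum to 1 (valence 2) → 1 H
  atom 2: C, bond orders sum to 3 (valence 4) → 1 H
  atom 3: C, bond orders sum to 2 (valence 4) → 2 H
  atom 4: C with explicit H count 2
  atom 5: C, bond orders sum to 3 (valence 4) → 1 H
  atom 6: C, bond orders sum to 3 (valence 4) → 1 H
  atom 7: O, bond orders sum to 2 (valence 2) → 0 H
  atom 8: C, bond orders sum to 2 (valence 4) → 2 H
  atom 9: C, bond orders sum to 2 (valence 4) → 2 H
  atom 10: Cl (halogen, monovalent) → 0 H
  atom 11: C, bond orders sum to 3 (valence 4) → 1 H
  atom 12: C, bond orders sum to 1 (valence 4) → 3 H
  atom 13: C, bond orders sum to 3 (valence 4) → 1 H
  atom 14: Br (halogen, monovalent) → 0 H
  atom 15: C, bond orders sum to 4 (valence 4) → 0 H
  atom 16: O, bond orders sum to 2 (valence 2) → 0 H
  atom 17: C, bond orders sum to 2 (valence 4) → 2 H
  atom 18: C, bond orders sum to 1 (valence 4) → 3 H
Totals → C:13, H:22, Br:1, Cl:1, O:3.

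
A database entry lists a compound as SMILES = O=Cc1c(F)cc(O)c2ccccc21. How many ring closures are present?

2

In SMILES, each pair of matching ring-closure digits denotes one ring-closing bond; the number of such bonds equals the number of independent rings.
Ring-closure bonds here: 2.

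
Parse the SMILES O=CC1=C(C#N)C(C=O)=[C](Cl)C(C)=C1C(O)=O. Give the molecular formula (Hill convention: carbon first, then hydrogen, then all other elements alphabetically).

Walk through each heavy atom and fill implicit hydrogens from standard valence (C 4, N 3, O 2, S 2, halogen 1):
  atom 1: O, bond orders sum to 2 (valence 2) → 0 H
  atom 2: C, bond orders sum to 3 (valence 4) → 1 H
  atom 3: C, bond orders sum to 4 (valence 4) → 0 H
  atom 4: C, bond orders sum to 4 (valence 4) → 0 H
  atom 5: C, bond orders sum to 4 (valence 4) → 0 H
  atom 6: N, bond orders sum to 3 (valence 3) → 0 H
  atom 7: C, bond orders sum to 4 (valence 4) → 0 H
  atom 8: C, bond orders sum to 3 (valence 4) → 1 H
  atom 9: O, bond orders sum to 2 (valence 2) → 0 H
  atom 10: C with explicit H count 0
  atom 11: Cl (halogen, monovalent) → 0 H
  atom 12: C, bond orders sum to 4 (valence 4) → 0 H
  atom 13: C, bond orders sum to 1 (valence 4) → 3 H
  atom 14: C, bond orders sum to 4 (valence 4) → 0 H
  atom 15: C, bond orders sum to 4 (valence 4) → 0 H
  atom 16: O, bond orders sum to 1 (valence 2) → 1 H
  atom 17: O, bond orders sum to 2 (valence 2) → 0 H
Totals → C:11, H:6, Cl:1, N:1, O:4.
In Hill order: C11H6ClNO4.

C11H6ClNO4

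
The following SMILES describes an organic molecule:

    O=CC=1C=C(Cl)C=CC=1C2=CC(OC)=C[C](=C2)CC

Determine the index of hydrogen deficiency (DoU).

Molecular formula: C16H15ClO2.
DoU = (2C + 2 + N − H − X) / 2, where X is the halogen count and O/S are ignored.
    = (2·16 + 2 + 0 − 15 − 1) / 2 = 18 / 2 = 9.

9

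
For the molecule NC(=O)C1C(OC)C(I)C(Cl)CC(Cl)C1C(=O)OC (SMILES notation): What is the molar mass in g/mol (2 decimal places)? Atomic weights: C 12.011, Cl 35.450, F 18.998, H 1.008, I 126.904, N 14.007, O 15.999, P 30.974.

First, the molecular formula is C11H16Cl2INO4 (counting implicit H from valence).
  C: 11 × 12.011 = 132.121
  Cl: 2 × 35.450 = 70.900
  H: 16 × 1.008 = 16.128
  I: 1 × 126.904 = 126.904
  N: 1 × 14.007 = 14.007
  O: 4 × 15.999 = 63.996
Sum: 11×12.011 + 2×35.450 + 16×1.008 + 1×126.904 + 1×14.007 + 4×15.999 = 424.056 → 424.06 g/mol.

424.06 g/mol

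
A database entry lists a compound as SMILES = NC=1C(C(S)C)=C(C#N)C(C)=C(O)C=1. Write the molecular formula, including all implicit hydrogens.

C10H12N2OS

Walk through each heavy atom and fill implicit hydrogens from standard valence (C 4, N 3, O 2, S 2, halogen 1):
  atom 1: N, bond orders sum to 1 (valence 3) → 2 H
  atom 2: C, bond orders sum to 4 (valence 4) → 0 H
  atom 3: C, bond orders sum to 4 (valence 4) → 0 H
  atom 4: C, bond orders sum to 3 (valence 4) → 1 H
  atom 5: S, bond orders sum to 1 (valence 2) → 1 H
  atom 6: C, bond orders sum to 1 (valence 4) → 3 H
  atom 7: C, bond orders sum to 4 (valence 4) → 0 H
  atom 8: C, bond orders sum to 4 (valence 4) → 0 H
  atom 9: N, bond orders sum to 3 (valence 3) → 0 H
  atom 10: C, bond orders sum to 4 (valence 4) → 0 H
  atom 11: C, bond orders sum to 1 (valence 4) → 3 H
  atom 12: C, bond orders sum to 4 (valence 4) → 0 H
  atom 13: O, bond orders sum to 1 (valence 2) → 1 H
  atom 14: C, bond orders sum to 3 (valence 4) → 1 H
Totals → C:10, H:12, N:2, O:1, S:1.
In Hill order: C10H12N2OS.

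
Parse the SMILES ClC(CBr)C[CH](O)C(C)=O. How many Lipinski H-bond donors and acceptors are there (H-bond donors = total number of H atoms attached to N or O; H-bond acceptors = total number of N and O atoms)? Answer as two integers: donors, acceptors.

Donors: find every N or O and count the H atoms it carries.
  atom 7 (O): bond orders sum to 1 → 1 H
  atom 10 (O): bond orders sum to 2 → 0 H
Lipinski HBD = 1.
Acceptors: N atoms = 0, O atoms = 2 → HBA = 2.

1, 2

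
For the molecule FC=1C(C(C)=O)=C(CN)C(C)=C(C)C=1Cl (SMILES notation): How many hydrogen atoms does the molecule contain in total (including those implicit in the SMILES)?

Walk through each heavy atom and fill implicit hydrogens from standard valence (C 4, N 3, O 2, S 2, halogen 1):
  atom 1: F (halogen, monovalent) → 0 H
  atom 2: C, bond orders sum to 4 (valence 4) → 0 H
  atom 3: C, bond orders sum to 4 (valence 4) → 0 H
  atom 4: C, bond orders sum to 4 (valence 4) → 0 H
  atom 5: C, bond orders sum to 1 (valence 4) → 3 H
  atom 6: O, bond orders sum to 2 (valence 2) → 0 H
  atom 7: C, bond orders sum to 4 (valence 4) → 0 H
  atom 8: C, bond orders sum to 2 (valence 4) → 2 H
  atom 9: N, bond orders sum to 1 (valence 3) → 2 H
  atom 10: C, bond orders sum to 4 (valence 4) → 0 H
  atom 11: C, bond orders sum to 1 (valence 4) → 3 H
  atom 12: C, bond orders sum to 4 (valence 4) → 0 H
  atom 13: C, bond orders sum to 1 (valence 4) → 3 H
  atom 14: C, bond orders sum to 4 (valence 4) → 0 H
  atom 15: Cl (halogen, monovalent) → 0 H
Total hydrogens: 13.

13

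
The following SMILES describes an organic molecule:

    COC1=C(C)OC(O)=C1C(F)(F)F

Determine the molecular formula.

Walk through each heavy atom and fill implicit hydrogens from standard valence (C 4, N 3, O 2, S 2, halogen 1):
  atom 1: C, bond orders sum to 1 (valence 4) → 3 H
  atom 2: O, bond orders sum to 2 (valence 2) → 0 H
  atom 3: C, bond orders sum to 4 (valence 4) → 0 H
  atom 4: C, bond orders sum to 4 (valence 4) → 0 H
  atom 5: C, bond orders sum to 1 (valence 4) → 3 H
  atom 6: O, bond orders sum to 2 (valence 2) → 0 H
  atom 7: C, bond orders sum to 4 (valence 4) → 0 H
  atom 8: O, bond orders sum to 1 (valence 2) → 1 H
  atom 9: C, bond orders sum to 4 (valence 4) → 0 H
  atom 10: C, bond orders sum to 4 (valence 4) → 0 H
  atom 11: F (halogen, monovalent) → 0 H
  atom 12: F (halogen, monovalent) → 0 H
  atom 13: F (halogen, monovalent) → 0 H
Totals → C:7, H:7, F:3, O:3.
In Hill order: C7H7F3O3.

C7H7F3O3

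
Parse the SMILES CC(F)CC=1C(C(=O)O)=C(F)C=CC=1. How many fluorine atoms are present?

2

Scan the SMILES for F atoms (remember two-letter symbols like Cl and Br are single atoms).
Fluorine count: 2.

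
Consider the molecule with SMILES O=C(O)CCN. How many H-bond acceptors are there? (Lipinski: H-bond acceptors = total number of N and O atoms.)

N atoms: 1; O atoms: 2.
Lipinski HBA = 1 + 2 = 3.

3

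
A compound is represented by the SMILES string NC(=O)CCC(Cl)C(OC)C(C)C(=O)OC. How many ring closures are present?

In SMILES, each pair of matching ring-closure digits denotes one ring-closing bond; the number of such bonds equals the number of independent rings.
Ring-closure bonds here: 0.

0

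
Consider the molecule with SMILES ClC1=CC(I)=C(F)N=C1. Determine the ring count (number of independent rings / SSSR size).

In SMILES, each pair of matching ring-closure digits denotes one ring-closing bond; the number of such bonds equals the number of independent rings.
Ring-closure bonds here: 1.

1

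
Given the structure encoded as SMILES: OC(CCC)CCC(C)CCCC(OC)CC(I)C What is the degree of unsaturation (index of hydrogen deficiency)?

0

Degree of unsaturation = (number of rings) + (number of π bonds).
Ring closures in the SMILES: 0.
π bonds: none → 0 DoU from unsaturation.
Total DoU = 0 + 0 = 0.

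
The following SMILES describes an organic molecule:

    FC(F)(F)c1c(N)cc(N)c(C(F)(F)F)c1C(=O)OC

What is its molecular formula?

Walk through each heavy atom and fill implicit hydrogens from standard valence (C 4, N 3, O 2, S 2, halogen 1); for lowercase aromatic atoms, an aromatic c carries 1 H when it has two neighbours and 0 H with three, and aromatic n carries 0 H:
  atom 1: F (halogen, monovalent) → 0 H
  atom 2: C, bond orders sum to 4 (valence 4) → 0 H
  atom 3: F (halogen, monovalent) → 0 H
  atom 4: F (halogen, monovalent) → 0 H
  atom 5: aromatic c, 3 neighbours → 0 H
  atom 6: aromatic c, 3 neighbours → 0 H
  atom 7: N, bond orders sum to 1 (valence 3) → 2 H
  atom 8: aromatic c, 2 neighbours → 1 H
  atom 9: aromatic c, 3 neighbours → 0 H
  atom 10: N, bond orders sum to 1 (valence 3) → 2 H
  atom 11: aromatic c, 3 neighbours → 0 H
  atom 12: C, bond orders sum to 4 (valence 4) → 0 H
  atom 13: F (halogen, monovalent) → 0 H
  atom 14: F (halogen, monovalent) → 0 H
  atom 15: F (halogen, monovalent) → 0 H
  atom 16: aromatic c, 3 neighbours → 0 H
  atom 17: C, bond orders sum to 4 (valence 4) → 0 H
  atom 18: O, bond orders sum to 2 (valence 2) → 0 H
  atom 19: O, bond orders sum to 2 (valence 2) → 0 H
  atom 20: C, bond orders sum to 1 (valence 4) → 3 H
Totals → C:10, H:8, F:6, N:2, O:2.
In Hill order: C10H8F6N2O2.

C10H8F6N2O2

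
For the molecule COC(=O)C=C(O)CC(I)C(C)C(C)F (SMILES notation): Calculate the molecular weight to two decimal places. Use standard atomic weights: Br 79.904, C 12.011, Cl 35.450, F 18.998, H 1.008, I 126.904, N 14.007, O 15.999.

First, the molecular formula is C10H16FIO3 (counting implicit H from valence).
  C: 10 × 12.011 = 120.110
  F: 1 × 18.998 = 18.998
  H: 16 × 1.008 = 16.128
  I: 1 × 126.904 = 126.904
  O: 3 × 15.999 = 47.997
Sum: 10×12.011 + 1×18.998 + 16×1.008 + 1×126.904 + 3×15.999 = 330.137 → 330.14 g/mol.

330.14 g/mol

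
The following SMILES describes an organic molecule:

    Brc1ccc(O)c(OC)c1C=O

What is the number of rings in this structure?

1

In SMILES, each pair of matching ring-closure digits denotes one ring-closing bond; the number of such bonds equals the number of independent rings.
Ring-closure bonds here: 1.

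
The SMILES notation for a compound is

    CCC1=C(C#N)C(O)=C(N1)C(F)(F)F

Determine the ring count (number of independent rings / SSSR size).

In SMILES, each pair of matching ring-closure digits denotes one ring-closing bond; the number of such bonds equals the number of independent rings.
Ring-closure bonds here: 1.

1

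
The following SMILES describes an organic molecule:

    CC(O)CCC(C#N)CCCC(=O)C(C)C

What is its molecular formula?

Walk through each heavy atom and fill implicit hydrogens from standard valence (C 4, N 3, O 2, S 2, halogen 1):
  atom 1: C, bond orders sum to 1 (valence 4) → 3 H
  atom 2: C, bond orders sum to 3 (valence 4) → 1 H
  atom 3: O, bond orders sum to 1 (valence 2) → 1 H
  atom 4: C, bond orders sum to 2 (valence 4) → 2 H
  atom 5: C, bond orders sum to 2 (valence 4) → 2 H
  atom 6: C, bond orders sum to 3 (valence 4) → 1 H
  atom 7: C, bond orders sum to 4 (valence 4) → 0 H
  atom 8: N, bond orders sum to 3 (valence 3) → 0 H
  atom 9: C, bond orders sum to 2 (valence 4) → 2 H
  atom 10: C, bond orders sum to 2 (valence 4) → 2 H
  atom 11: C, bond orders sum to 2 (valence 4) → 2 H
  atom 12: C, bond orders sum to 4 (valence 4) → 0 H
  atom 13: O, bond orders sum to 2 (valence 2) → 0 H
  atom 14: C, bond orders sum to 3 (valence 4) → 1 H
  atom 15: C, bond orders sum to 1 (valence 4) → 3 H
  atom 16: C, bond orders sum to 1 (valence 4) → 3 H
Totals → C:13, H:23, N:1, O:2.
In Hill order: C13H23NO2.

C13H23NO2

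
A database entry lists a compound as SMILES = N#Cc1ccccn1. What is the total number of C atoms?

6

Count every carbon token in the SMILES (each C, including those in ring-closure positions and inside branches).
Carbon count: 6.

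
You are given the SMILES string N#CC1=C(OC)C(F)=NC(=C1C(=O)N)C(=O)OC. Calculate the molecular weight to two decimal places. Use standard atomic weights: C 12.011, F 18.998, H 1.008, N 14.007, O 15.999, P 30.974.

First, the molecular formula is C10H8FN3O4 (counting implicit H from valence).
  C: 10 × 12.011 = 120.110
  F: 1 × 18.998 = 18.998
  H: 8 × 1.008 = 8.064
  N: 3 × 14.007 = 42.021
  O: 4 × 15.999 = 63.996
Sum: 10×12.011 + 1×18.998 + 8×1.008 + 3×14.007 + 4×15.999 = 253.189 → 253.19 g/mol.

253.19 g/mol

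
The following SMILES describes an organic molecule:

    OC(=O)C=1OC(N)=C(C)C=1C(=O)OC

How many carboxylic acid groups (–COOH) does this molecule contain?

The carboxylic acid motif appears at heavy-atom position 2 in the SMILES.
Other groups present: 1 ester, 1 primary amine.
Carboxylic acid count: 1.

1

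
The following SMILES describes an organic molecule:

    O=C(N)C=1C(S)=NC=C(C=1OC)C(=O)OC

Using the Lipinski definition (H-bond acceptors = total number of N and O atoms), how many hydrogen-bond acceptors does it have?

6

N atoms: 2; O atoms: 4.
Lipinski HBA = 2 + 4 = 6.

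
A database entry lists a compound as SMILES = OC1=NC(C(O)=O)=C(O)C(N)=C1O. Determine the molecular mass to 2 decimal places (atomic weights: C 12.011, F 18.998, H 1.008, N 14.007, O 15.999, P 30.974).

186.12 g/mol

First, the molecular formula is C6H6N2O5 (counting implicit H from valence).
  C: 6 × 12.011 = 72.066
  H: 6 × 1.008 = 6.048
  N: 2 × 14.007 = 28.014
  O: 5 × 15.999 = 79.995
Sum: 6×12.011 + 6×1.008 + 2×14.007 + 5×15.999 = 186.123 → 186.12 g/mol.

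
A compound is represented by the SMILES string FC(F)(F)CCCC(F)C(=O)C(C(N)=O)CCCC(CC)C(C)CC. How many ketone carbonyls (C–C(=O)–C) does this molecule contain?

1

The ketone motif appears at heavy-atom position 10 in the SMILES.
Other groups present: 1 amide.
Ketone count: 1.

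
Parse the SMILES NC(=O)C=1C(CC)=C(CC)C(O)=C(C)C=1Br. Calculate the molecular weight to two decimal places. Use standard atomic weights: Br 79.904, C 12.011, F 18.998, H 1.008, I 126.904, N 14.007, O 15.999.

First, the molecular formula is C12H16BrNO2 (counting implicit H from valence).
  Br: 1 × 79.904 = 79.904
  C: 12 × 12.011 = 144.132
  H: 16 × 1.008 = 16.128
  N: 1 × 14.007 = 14.007
  O: 2 × 15.999 = 31.998
Sum: 1×79.904 + 12×12.011 + 16×1.008 + 1×14.007 + 2×15.999 = 286.169 → 286.17 g/mol.

286.17 g/mol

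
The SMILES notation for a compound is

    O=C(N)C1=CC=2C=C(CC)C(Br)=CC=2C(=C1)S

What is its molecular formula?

Walk through each heavy atom and fill implicit hydrogens from standard valence (C 4, N 3, O 2, S 2, halogen 1):
  atom 1: O, bond orders sum to 2 (valence 2) → 0 H
  atom 2: C, bond orders sum to 4 (valence 4) → 0 H
  atom 3: N, bond orders sum to 1 (valence 3) → 2 H
  atom 4: C, bond orders sum to 4 (valence 4) → 0 H
  atom 5: C, bond orders sum to 3 (valence 4) → 1 H
  atom 6: C, bond orders sum to 4 (valence 4) → 0 H
  atom 7: C, bond orders sum to 3 (valence 4) → 1 H
  atom 8: C, bond orders sum to 4 (valence 4) → 0 H
  atom 9: C, bond orders sum to 2 (valence 4) → 2 H
  atom 10: C, bond orders sum to 1 (valence 4) → 3 H
  atom 11: C, bond orders sum to 4 (valence 4) → 0 H
  atom 12: Br (halogen, monovalent) → 0 H
  atom 13: C, bond orders sum to 3 (valence 4) → 1 H
  atom 14: C, bond orders sum to 4 (valence 4) → 0 H
  atom 15: C, bond orders sum to 4 (valence 4) → 0 H
  atom 16: C, bond orders sum to 3 (valence 4) → 1 H
  atom 17: S, bond orders sum to 1 (valence 2) → 1 H
Totals → C:13, H:12, Br:1, N:1, O:1, S:1.
In Hill order: C13H12BrNOS.

C13H12BrNOS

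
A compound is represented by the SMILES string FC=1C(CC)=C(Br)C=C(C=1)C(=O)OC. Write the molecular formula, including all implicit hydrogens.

Walk through each heavy atom and fill implicit hydrogens from standard valence (C 4, N 3, O 2, S 2, halogen 1):
  atom 1: F (halogen, monovalent) → 0 H
  atom 2: C, bond orders sum to 4 (valence 4) → 0 H
  atom 3: C, bond orders sum to 4 (valence 4) → 0 H
  atom 4: C, bond orders sum to 2 (valence 4) → 2 H
  atom 5: C, bond orders sum to 1 (valence 4) → 3 H
  atom 6: C, bond orders sum to 4 (valence 4) → 0 H
  atom 7: Br (halogen, monovalent) → 0 H
  atom 8: C, bond orders sum to 3 (valence 4) → 1 H
  atom 9: C, bond orders sum to 4 (valence 4) → 0 H
  atom 10: C, bond orders sum to 3 (valence 4) → 1 H
  atom 11: C, bond orders sum to 4 (valence 4) → 0 H
  atom 12: O, bond orders sum to 2 (valence 2) → 0 H
  atom 13: O, bond orders sum to 2 (valence 2) → 0 H
  atom 14: C, bond orders sum to 1 (valence 4) → 3 H
Totals → C:10, H:10, Br:1, F:1, O:2.
In Hill order: C10H10BrFO2.

C10H10BrFO2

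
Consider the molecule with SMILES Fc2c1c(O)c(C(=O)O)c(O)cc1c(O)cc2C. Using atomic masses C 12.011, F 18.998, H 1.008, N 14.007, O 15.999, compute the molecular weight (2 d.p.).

First, the molecular formula is C12H9FO5 (counting implicit H from valence).
  C: 12 × 12.011 = 144.132
  F: 1 × 18.998 = 18.998
  H: 9 × 1.008 = 9.072
  O: 5 × 15.999 = 79.995
Sum: 12×12.011 + 1×18.998 + 9×1.008 + 5×15.999 = 252.197 → 252.20 g/mol.

252.20 g/mol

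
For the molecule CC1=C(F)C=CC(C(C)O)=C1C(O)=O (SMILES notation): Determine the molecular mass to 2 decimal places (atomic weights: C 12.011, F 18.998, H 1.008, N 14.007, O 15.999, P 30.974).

198.19 g/mol

First, the molecular formula is C10H11FO3 (counting implicit H from valence).
  C: 10 × 12.011 = 120.110
  F: 1 × 18.998 = 18.998
  H: 11 × 1.008 = 11.088
  O: 3 × 15.999 = 47.997
Sum: 10×12.011 + 1×18.998 + 11×1.008 + 3×15.999 = 198.193 → 198.19 g/mol.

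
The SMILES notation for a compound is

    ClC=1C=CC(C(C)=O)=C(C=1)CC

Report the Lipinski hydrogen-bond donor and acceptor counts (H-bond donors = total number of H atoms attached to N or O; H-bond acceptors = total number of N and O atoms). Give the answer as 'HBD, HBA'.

0, 1

Donors: find every N or O and count the H atoms it carries.
  atom 8 (O): bond orders sum to 2 → 0 H
Lipinski HBD = 0.
Acceptors: N atoms = 0, O atoms = 1 → HBA = 1.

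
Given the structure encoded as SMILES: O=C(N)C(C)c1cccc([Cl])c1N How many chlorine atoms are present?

Scan the SMILES for Cl atoms (remember two-letter symbols like Cl and Br are single atoms).
Chlorine count: 1.

1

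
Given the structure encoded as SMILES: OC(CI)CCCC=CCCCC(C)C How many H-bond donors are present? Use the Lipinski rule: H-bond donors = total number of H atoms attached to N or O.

1

Donors: find every N or O and count the H atoms it carries.
  atom 1 (O): bond orders sum to 1 → 1 H
Lipinski HBD = 1.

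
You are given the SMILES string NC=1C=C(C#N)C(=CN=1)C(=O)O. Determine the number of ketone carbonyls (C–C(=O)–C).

0

Scan the SMILES for the ketone motif — none present.
Groups that are present: 1 carboxylic acid, 1 nitrile, 1 primary amine.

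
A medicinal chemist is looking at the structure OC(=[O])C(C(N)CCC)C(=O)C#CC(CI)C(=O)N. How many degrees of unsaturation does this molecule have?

Degree of unsaturation = (number of rings) + (number of π bonds).
Ring closures in the SMILES: 0.
π bonds: 3 double bonds (each 1 DoU), 1 triple bond (each 2 DoU) → 5 DoU from unsaturation.
Total DoU = 0 + 5 = 5.

5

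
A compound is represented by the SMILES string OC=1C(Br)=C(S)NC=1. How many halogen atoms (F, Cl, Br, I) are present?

1

Halogen atoms appear at heavy-atom position 4 (1×Br).
Other groups present: 1 hydroxyl, 1 thiol.
Halogen count: 1.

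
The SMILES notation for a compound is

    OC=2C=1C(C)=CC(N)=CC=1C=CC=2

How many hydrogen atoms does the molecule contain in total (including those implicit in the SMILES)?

Walk through each heavy atom and fill implicit hydrogens from standard valence (C 4, N 3, O 2, S 2, halogen 1):
  atom 1: O, bond orders sum to 1 (valence 2) → 1 H
  atom 2: C, bond orders sum to 4 (valence 4) → 0 H
  atom 3: C, bond orders sum to 4 (valence 4) → 0 H
  atom 4: C, bond orders sum to 4 (valence 4) → 0 H
  atom 5: C, bond orders sum to 1 (valence 4) → 3 H
  atom 6: C, bond orders sum to 3 (valence 4) → 1 H
  atom 7: C, bond orders sum to 4 (valence 4) → 0 H
  atom 8: N, bond orders sum to 1 (valence 3) → 2 H
  atom 9: C, bond orders sum to 3 (valence 4) → 1 H
  atom 10: C, bond orders sum to 4 (valence 4) → 0 H
  atom 11: C, bond orders sum to 3 (valence 4) → 1 H
  atom 12: C, bond orders sum to 3 (valence 4) → 1 H
  atom 13: C, bond orders sum to 3 (valence 4) → 1 H
Total hydrogens: 11.

11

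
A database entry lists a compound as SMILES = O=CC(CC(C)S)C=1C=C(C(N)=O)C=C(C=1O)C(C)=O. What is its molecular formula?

Walk through each heavy atom and fill implicit hydrogens from standard valence (C 4, N 3, O 2, S 2, halogen 1):
  atom 1: O, bond orders sum to 2 (valence 2) → 0 H
  atom 2: C, bond orders sum to 3 (valence 4) → 1 H
  atom 3: C, bond orders sum to 3 (valence 4) → 1 H
  atom 4: C, bond orders sum to 2 (valence 4) → 2 H
  atom 5: C, bond orders sum to 3 (valence 4) → 1 H
  atom 6: C, bond orders sum to 1 (valence 4) → 3 H
  atom 7: S, bond orders sum to 1 (valence 2) → 1 H
  atom 8: C, bond orders sum to 4 (valence 4) → 0 H
  atom 9: C, bond orders sum to 3 (valence 4) → 1 H
  atom 10: C, bond orders sum to 4 (valence 4) → 0 H
  atom 11: C, bond orders sum to 4 (valence 4) → 0 H
  atom 12: N, bond orders sum to 1 (valence 3) → 2 H
  atom 13: O, bond orders sum to 2 (valence 2) → 0 H
  atom 14: C, bond orders sum to 3 (valence 4) → 1 H
  atom 15: C, bond orders sum to 4 (valence 4) → 0 H
  atom 16: C, bond orders sum to 4 (valence 4) → 0 H
  atom 17: O, bond orders sum to 1 (valence 2) → 1 H
  atom 18: C, bond orders sum to 4 (valence 4) → 0 H
  atom 19: C, bond orders sum to 1 (valence 4) → 3 H
  atom 20: O, bond orders sum to 2 (valence 2) → 0 H
Totals → C:14, H:17, N:1, O:4, S:1.

C14H17NO4S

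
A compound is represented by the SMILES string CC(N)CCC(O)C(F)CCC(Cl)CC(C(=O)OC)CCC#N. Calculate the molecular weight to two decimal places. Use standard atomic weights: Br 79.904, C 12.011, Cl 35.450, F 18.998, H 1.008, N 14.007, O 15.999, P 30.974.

350.86 g/mol

First, the molecular formula is C16H28ClFN2O3 (counting implicit H from valence).
  C: 16 × 12.011 = 192.176
  Cl: 1 × 35.450 = 35.450
  F: 1 × 18.998 = 18.998
  H: 28 × 1.008 = 28.224
  N: 2 × 14.007 = 28.014
  O: 3 × 15.999 = 47.997
Sum: 16×12.011 + 1×35.450 + 1×18.998 + 28×1.008 + 2×14.007 + 3×15.999 = 350.859 → 350.86 g/mol.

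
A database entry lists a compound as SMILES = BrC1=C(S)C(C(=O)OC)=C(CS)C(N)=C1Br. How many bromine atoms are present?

2

Scan the SMILES for Br atoms (remember two-letter symbols like Cl and Br are single atoms).
Bromine count: 2.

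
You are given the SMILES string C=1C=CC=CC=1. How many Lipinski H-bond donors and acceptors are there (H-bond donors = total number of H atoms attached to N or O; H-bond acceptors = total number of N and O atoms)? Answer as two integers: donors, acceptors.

Donors: find every N or O and count the H atoms it carries.
  (no N or O atoms present)
Lipinski HBD = 0.
Acceptors: N atoms = 0, O atoms = 0 → HBA = 0.

0, 0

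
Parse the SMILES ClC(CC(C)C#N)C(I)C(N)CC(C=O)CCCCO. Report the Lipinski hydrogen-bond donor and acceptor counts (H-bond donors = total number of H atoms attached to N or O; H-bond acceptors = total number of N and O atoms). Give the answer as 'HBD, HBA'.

Donors: find every N or O and count the H atoms it carries.
  atom 7 (N): bond orders sum to 3 → 0 H
  atom 11 (N): bond orders sum to 1 → 2 H
  atom 15 (O): bond orders sum to 2 → 0 H
  atom 20 (O): bond orders sum to 1 → 1 H
Lipinski HBD = 3.
Acceptors: N atoms = 2, O atoms = 2 → HBA = 4.

3, 4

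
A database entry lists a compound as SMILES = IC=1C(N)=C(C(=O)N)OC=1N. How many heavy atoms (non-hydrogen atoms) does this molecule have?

11

Every atom symbol written in the SMILES (organic subset) is one heavy atom; implicit H are not written.
Heavy atoms by element → C:5, I:1, N:3, O:2.
Total: 11.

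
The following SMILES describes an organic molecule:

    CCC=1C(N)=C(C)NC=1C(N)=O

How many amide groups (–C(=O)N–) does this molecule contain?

1

The amide motif appears at heavy-atom position 10 in the SMILES.
Other groups present: 1 primary amine.
Amide count: 1.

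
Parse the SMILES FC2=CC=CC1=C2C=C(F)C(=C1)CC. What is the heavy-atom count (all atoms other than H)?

Every atom symbol written in the SMILES (organic subset) is one heavy atom; implicit H are not written.
Heavy atoms by element → C:12, F:2.
Total: 14.

14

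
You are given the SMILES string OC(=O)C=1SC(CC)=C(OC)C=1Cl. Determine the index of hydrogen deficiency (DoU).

Degree of unsaturation = (number of rings) + (number of π bonds).
Ring closures in the SMILES: 1.
π bonds: 3 double bonds (each 1 DoU) → 3 DoU from unsaturation.
Total DoU = 1 + 3 = 4.

4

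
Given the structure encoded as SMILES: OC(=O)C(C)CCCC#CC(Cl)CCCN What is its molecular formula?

C12H20ClNO2

Walk through each heavy atom and fill implicit hydrogens from standard valence (C 4, N 3, O 2, S 2, halogen 1):
  atom 1: O, bond orders sum to 1 (valence 2) → 1 H
  atom 2: C, bond orders sum to 4 (valence 4) → 0 H
  atom 3: O, bond orders sum to 2 (valence 2) → 0 H
  atom 4: C, bond orders sum to 3 (valence 4) → 1 H
  atom 5: C, bond orders sum to 1 (valence 4) → 3 H
  atom 6: C, bond orders sum to 2 (valence 4) → 2 H
  atom 7: C, bond orders sum to 2 (valence 4) → 2 H
  atom 8: C, bond orders sum to 2 (valence 4) → 2 H
  atom 9: C, bond orders sum to 4 (valence 4) → 0 H
  atom 10: C, bond orders sum to 4 (valence 4) → 0 H
  atom 11: C, bond orders sum to 3 (valence 4) → 1 H
  atom 12: Cl (halogen, monovalent) → 0 H
  atom 13: C, bond orders sum to 2 (valence 4) → 2 H
  atom 14: C, bond orders sum to 2 (valence 4) → 2 H
  atom 15: C, bond orders sum to 2 (valence 4) → 2 H
  atom 16: N, bond orders sum to 1 (valence 3) → 2 H
Totals → C:12, H:20, Cl:1, N:1, O:2.
In Hill order: C12H20ClNO2.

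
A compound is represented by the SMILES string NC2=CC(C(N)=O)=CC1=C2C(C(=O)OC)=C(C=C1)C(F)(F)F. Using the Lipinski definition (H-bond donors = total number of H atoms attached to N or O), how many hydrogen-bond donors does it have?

4

Donors: find every N or O and count the H atoms it carries.
  atom 1 (N): bond orders sum to 1 → 2 H
  atom 6 (N): bond orders sum to 1 → 2 H
  atom 7 (O): bond orders sum to 2 → 0 H
  atom 13 (O): bond orders sum to 2 → 0 H
  atom 14 (O): bond orders sum to 2 → 0 H
Lipinski HBD = 4.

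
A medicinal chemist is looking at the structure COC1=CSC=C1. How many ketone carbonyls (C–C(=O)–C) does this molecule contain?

Scan the SMILES for the ketone motif — none present.
Groups that are present: 1 ether.

0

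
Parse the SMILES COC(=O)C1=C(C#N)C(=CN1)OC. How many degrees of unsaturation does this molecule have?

6

Degree of unsaturation = (number of rings) + (number of π bonds).
Ring closures in the SMILES: 1.
π bonds: 3 double bonds (each 1 DoU), 1 triple bond (each 2 DoU) → 5 DoU from unsaturation.
Total DoU = 1 + 5 = 6.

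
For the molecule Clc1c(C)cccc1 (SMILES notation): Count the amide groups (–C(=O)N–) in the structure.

0

Scan the SMILES for the amide motif — none present.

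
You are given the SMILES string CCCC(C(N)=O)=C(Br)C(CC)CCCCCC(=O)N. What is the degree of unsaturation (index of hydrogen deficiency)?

Molecular formula: C15H27BrN2O2.
DoU = (2C + 2 + N − H − X) / 2, where X is the halogen count and O/S are ignored.
    = (2·15 + 2 + 2 − 27 − 1) / 2 = 6 / 2 = 3.

3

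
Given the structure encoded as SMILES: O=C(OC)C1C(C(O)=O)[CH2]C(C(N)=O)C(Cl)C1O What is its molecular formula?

C10H14ClNO6

Walk through each heavy atom and fill implicit hydrogens from standard valence (C 4, N 3, O 2, S 2, halogen 1):
  atom 1: O, bond orders sum to 2 (valence 2) → 0 H
  atom 2: C, bond orders sum to 4 (valence 4) → 0 H
  atom 3: O, bond orders sum to 2 (valence 2) → 0 H
  atom 4: C, bond orders sum to 1 (valence 4) → 3 H
  atom 5: C, bond orders sum to 3 (valence 4) → 1 H
  atom 6: C, bond orders sum to 3 (valence 4) → 1 H
  atom 7: C, bond orders sum to 4 (valence 4) → 0 H
  atom 8: O, bond orders sum to 1 (valence 2) → 1 H
  atom 9: O, bond orders sum to 2 (valence 2) → 0 H
  atom 10: C with explicit H count 2
  atom 11: C, bond orders sum to 3 (valence 4) → 1 H
  atom 12: C, bond orders sum to 4 (valence 4) → 0 H
  atom 13: N, bond orders sum to 1 (valence 3) → 2 H
  atom 14: O, bond orders sum to 2 (valence 2) → 0 H
  atom 15: C, bond orders sum to 3 (valence 4) → 1 H
  atom 16: Cl (halogen, monovalent) → 0 H
  atom 17: C, bond orders sum to 3 (valence 4) → 1 H
  atom 18: O, bond orders sum to 1 (valence 2) → 1 H
Totals → C:10, H:14, Cl:1, N:1, O:6.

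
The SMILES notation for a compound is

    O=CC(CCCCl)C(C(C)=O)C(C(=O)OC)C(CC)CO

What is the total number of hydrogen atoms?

25

Walk through each heavy atom and fill implicit hydrogens from standard valence (C 4, N 3, O 2, S 2, halogen 1):
  atom 1: O, bond orders sum to 2 (valence 2) → 0 H
  atom 2: C, bond orders sum to 3 (valence 4) → 1 H
  atom 3: C, bond orders sum to 3 (valence 4) → 1 H
  atom 4: C, bond orders sum to 2 (valence 4) → 2 H
  atom 5: C, bond orders sum to 2 (valence 4) → 2 H
  atom 6: C, bond orders sum to 2 (valence 4) → 2 H
  atom 7: Cl (halogen, monovalent) → 0 H
  atom 8: C, bond orders sum to 3 (valence 4) → 1 H
  atom 9: C, bond orders sum to 4 (valence 4) → 0 H
  atom 10: C, bond orders sum to 1 (valence 4) → 3 H
  atom 11: O, bond orders sum to 2 (valence 2) → 0 H
  atom 12: C, bond orders sum to 3 (valence 4) → 1 H
  atom 13: C, bond orders sum to 4 (valence 4) → 0 H
  atom 14: O, bond orders sum to 2 (valence 2) → 0 H
  atom 15: O, bond orders sum to 2 (valence 2) → 0 H
  atom 16: C, bond orders sum to 1 (valence 4) → 3 H
  atom 17: C, bond orders sum to 3 (valence 4) → 1 H
  atom 18: C, bond orders sum to 2 (valence 4) → 2 H
  atom 19: C, bond orders sum to 1 (valence 4) → 3 H
  atom 20: C, bond orders sum to 2 (valence 4) → 2 H
  atom 21: O, bond orders sum to 1 (valence 2) → 1 H
Total hydrogens: 25.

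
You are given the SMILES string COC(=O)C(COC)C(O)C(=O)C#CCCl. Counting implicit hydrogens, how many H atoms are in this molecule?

Walk through each heavy atom and fill implicit hydrogens from standard valence (C 4, N 3, O 2, S 2, halogen 1):
  atom 1: C, bond orders sum to 1 (valence 4) → 3 H
  atom 2: O, bond orders sum to 2 (valence 2) → 0 H
  atom 3: C, bond orders sum to 4 (valence 4) → 0 H
  atom 4: O, bond orders sum to 2 (valence 2) → 0 H
  atom 5: C, bond orders sum to 3 (valence 4) → 1 H
  atom 6: C, bond orders sum to 2 (valence 4) → 2 H
  atom 7: O, bond orders sum to 2 (valence 2) → 0 H
  atom 8: C, bond orders sum to 1 (valence 4) → 3 H
  atom 9: C, bond orders sum to 3 (valence 4) → 1 H
  atom 10: O, bond orders sum to 1 (valence 2) → 1 H
  atom 11: C, bond orders sum to 4 (valence 4) → 0 H
  atom 12: O, bond orders sum to 2 (valence 2) → 0 H
  atom 13: C, bond orders sum to 4 (valence 4) → 0 H
  atom 14: C, bond orders sum to 4 (valence 4) → 0 H
  atom 15: C, bond orders sum to 2 (valence 4) → 2 H
  atom 16: Cl (halogen, monovalent) → 0 H
Total hydrogens: 13.

13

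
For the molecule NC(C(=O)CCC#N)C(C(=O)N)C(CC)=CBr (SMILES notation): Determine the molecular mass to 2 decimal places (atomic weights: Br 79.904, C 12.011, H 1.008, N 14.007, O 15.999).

First, the molecular formula is C11H16BrN3O2 (counting implicit H from valence).
  Br: 1 × 79.904 = 79.904
  C: 11 × 12.011 = 132.121
  H: 16 × 1.008 = 16.128
  N: 3 × 14.007 = 42.021
  O: 2 × 15.999 = 31.998
Sum: 1×79.904 + 11×12.011 + 16×1.008 + 3×14.007 + 2×15.999 = 302.172 → 302.17 g/mol.

302.17 g/mol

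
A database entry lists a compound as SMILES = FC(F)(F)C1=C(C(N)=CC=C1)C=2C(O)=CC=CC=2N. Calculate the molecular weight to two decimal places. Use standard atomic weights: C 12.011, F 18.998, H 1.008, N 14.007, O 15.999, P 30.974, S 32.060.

First, the molecular formula is C13H11F3N2O (counting implicit H from valence).
  C: 13 × 12.011 = 156.143
  F: 3 × 18.998 = 56.994
  H: 11 × 1.008 = 11.088
  N: 2 × 14.007 = 28.014
  O: 1 × 15.999 = 15.999
Sum: 13×12.011 + 3×18.998 + 11×1.008 + 2×14.007 + 1×15.999 = 268.238 → 268.24 g/mol.

268.24 g/mol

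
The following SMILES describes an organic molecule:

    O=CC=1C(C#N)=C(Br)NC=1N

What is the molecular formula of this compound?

C6H4BrN3O

Walk through each heavy atom and fill implicit hydrogens from standard valence (C 4, N 3, O 2, S 2, halogen 1):
  atom 1: O, bond orders sum to 2 (valence 2) → 0 H
  atom 2: C, bond orders sum to 3 (valence 4) → 1 H
  atom 3: C, bond orders sum to 4 (valence 4) → 0 H
  atom 4: C, bond orders sum to 4 (valence 4) → 0 H
  atom 5: C, bond orders sum to 4 (valence 4) → 0 H
  atom 6: N, bond orders sum to 3 (valence 3) → 0 H
  atom 7: C, bond orders sum to 4 (valence 4) → 0 H
  atom 8: Br (halogen, monovalent) → 0 H
  atom 9: N, bond orders sum to 2 (valence 3) → 1 H
  atom 10: C, bond orders sum to 4 (valence 4) → 0 H
  atom 11: N, bond orders sum to 1 (valence 3) → 2 H
Totals → C:6, H:4, Br:1, N:3, O:1.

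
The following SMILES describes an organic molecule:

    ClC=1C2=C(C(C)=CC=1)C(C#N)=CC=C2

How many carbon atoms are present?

Count every carbon token in the SMILES (each C, including those in ring-closure positions and inside branches).
Carbon count: 12.

12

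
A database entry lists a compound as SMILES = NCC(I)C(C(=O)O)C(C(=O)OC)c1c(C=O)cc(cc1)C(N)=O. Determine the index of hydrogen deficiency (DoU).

Molecular formula: C15H17IN2O6.
DoU = (2C + 2 + N − H − X) / 2, where X is the halogen count and O/S are ignored.
    = (2·15 + 2 + 2 − 17 − 1) / 2 = 16 / 2 = 8.

8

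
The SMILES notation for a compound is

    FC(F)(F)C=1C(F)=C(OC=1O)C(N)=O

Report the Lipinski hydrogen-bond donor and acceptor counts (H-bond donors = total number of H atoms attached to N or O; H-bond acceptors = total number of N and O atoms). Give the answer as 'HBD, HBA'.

3, 4

Donors: find every N or O and count the H atoms it carries.
  atom 9 (O): bond orders sum to 2 → 0 H
  atom 11 (O): bond orders sum to 1 → 1 H
  atom 13 (N): bond orders sum to 1 → 2 H
  atom 14 (O): bond orders sum to 2 → 0 H
Lipinski HBD = 3.
Acceptors: N atoms = 1, O atoms = 3 → HBA = 4.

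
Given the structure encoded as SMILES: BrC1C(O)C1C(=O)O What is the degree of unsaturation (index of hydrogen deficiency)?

2

Molecular formula: C4H5BrO3.
DoU = (2C + 2 + N − H − X) / 2, where X is the halogen count and O/S are ignored.
    = (2·4 + 2 + 0 − 5 − 1) / 2 = 4 / 2 = 2.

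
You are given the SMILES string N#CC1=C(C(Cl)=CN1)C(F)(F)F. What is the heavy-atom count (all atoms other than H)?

Every atom symbol written in the SMILES (organic subset) is one heavy atom; implicit H are not written.
Heavy atoms by element → C:6, Cl:1, F:3, N:2.
Total: 12.

12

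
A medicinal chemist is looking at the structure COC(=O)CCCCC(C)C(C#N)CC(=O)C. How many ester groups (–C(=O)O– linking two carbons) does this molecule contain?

1

The ester motif appears at heavy-atom position 3 in the SMILES.
Other groups present: 1 ketone, 1 nitrile.
Ester count: 1.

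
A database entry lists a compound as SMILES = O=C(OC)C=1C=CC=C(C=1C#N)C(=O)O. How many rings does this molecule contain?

In SMILES, each pair of matching ring-closure digits denotes one ring-closing bond; the number of such bonds equals the number of independent rings.
Ring-closure bonds here: 1.

1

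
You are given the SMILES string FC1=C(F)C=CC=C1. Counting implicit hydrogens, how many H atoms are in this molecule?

4

Walk through each heavy atom and fill implicit hydrogens from standard valence (C 4, N 3, O 2, S 2, halogen 1):
  atom 1: F (halogen, monovalent) → 0 H
  atom 2: C, bond orders sum to 4 (valence 4) → 0 H
  atom 3: C, bond orders sum to 4 (valence 4) → 0 H
  atom 4: F (halogen, monovalent) → 0 H
  atom 5: C, bond orders sum to 3 (valence 4) → 1 H
  atom 6: C, bond orders sum to 3 (valence 4) → 1 H
  atom 7: C, bond orders sum to 3 (valence 4) → 1 H
  atom 8: C, bond orders sum to 3 (valence 4) → 1 H
Total hydrogens: 4.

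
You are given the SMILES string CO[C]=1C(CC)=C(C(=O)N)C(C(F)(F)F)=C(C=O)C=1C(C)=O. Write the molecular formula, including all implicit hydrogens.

Walk through each heavy atom and fill implicit hydrogens from standard valence (C 4, N 3, O 2, S 2, halogen 1):
  atom 1: C, bond orders sum to 1 (valence 4) → 3 H
  atom 2: O, bond orders sum to 2 (valence 2) → 0 H
  atom 3: C with explicit H count 0
  atom 4: C, bond orders sum to 4 (valence 4) → 0 H
  atom 5: C, bond orders sum to 2 (valence 4) → 2 H
  atom 6: C, bond orders sum to 1 (valence 4) → 3 H
  atom 7: C, bond orders sum to 4 (valence 4) → 0 H
  atom 8: C, bond orders sum to 4 (valence 4) → 0 H
  atom 9: O, bond orders sum to 2 (valence 2) → 0 H
  atom 10: N, bond orders sum to 1 (valence 3) → 2 H
  atom 11: C, bond orders sum to 4 (valence 4) → 0 H
  atom 12: C, bond orders sum to 4 (valence 4) → 0 H
  atom 13: F (halogen, monovalent) → 0 H
  atom 14: F (halogen, monovalent) → 0 H
  atom 15: F (halogen, monovalent) → 0 H
  atom 16: C, bond orders sum to 4 (valence 4) → 0 H
  atom 17: C, bond orders sum to 3 (valence 4) → 1 H
  atom 18: O, bond orders sum to 2 (valence 2) → 0 H
  atom 19: C, bond orders sum to 4 (valence 4) → 0 H
  atom 20: C, bond orders sum to 4 (valence 4) → 0 H
  atom 21: C, bond orders sum to 1 (valence 4) → 3 H
  atom 22: O, bond orders sum to 2 (valence 2) → 0 H
Totals → C:14, H:14, F:3, N:1, O:4.

C14H14F3NO4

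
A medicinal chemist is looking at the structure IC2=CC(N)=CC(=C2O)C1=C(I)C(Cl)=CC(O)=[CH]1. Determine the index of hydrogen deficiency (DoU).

8

Degree of unsaturation = (number of rings) + (number of π bonds).
Ring closures in the SMILES: 2.
π bonds: 6 double bonds (each 1 DoU) → 6 DoU from unsaturation.
Total DoU = 2 + 6 = 8.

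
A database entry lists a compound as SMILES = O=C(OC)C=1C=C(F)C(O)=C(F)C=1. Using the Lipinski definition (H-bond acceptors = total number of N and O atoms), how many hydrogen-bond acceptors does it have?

N atoms: 0; O atoms: 3.
Lipinski HBA = 0 + 3 = 3.

3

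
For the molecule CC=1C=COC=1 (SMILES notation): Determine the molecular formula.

C5H6O

Walk through each heavy atom and fill implicit hydrogens from standard valence (C 4, N 3, O 2, S 2, halogen 1):
  atom 1: C, bond orders sum to 1 (valence 4) → 3 H
  atom 2: C, bond orders sum to 4 (valence 4) → 0 H
  atom 3: C, bond orders sum to 3 (valence 4) → 1 H
  atom 4: C, bond orders sum to 3 (valence 4) → 1 H
  atom 5: O, bond orders sum to 2 (valence 2) → 0 H
  atom 6: C, bond orders sum to 3 (valence 4) → 1 H
Totals → C:5, H:6, O:1.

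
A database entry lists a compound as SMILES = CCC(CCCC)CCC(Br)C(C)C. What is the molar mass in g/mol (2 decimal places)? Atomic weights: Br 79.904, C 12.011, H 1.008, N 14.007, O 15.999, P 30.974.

263.26 g/mol

First, the molecular formula is C13H27Br (counting implicit H from valence).
  Br: 1 × 79.904 = 79.904
  C: 13 × 12.011 = 156.143
  H: 27 × 1.008 = 27.216
Sum: 1×79.904 + 13×12.011 + 27×1.008 = 263.263 → 263.26 g/mol.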